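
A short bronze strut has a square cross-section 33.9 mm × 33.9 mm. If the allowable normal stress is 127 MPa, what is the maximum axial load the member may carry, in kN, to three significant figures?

146 kN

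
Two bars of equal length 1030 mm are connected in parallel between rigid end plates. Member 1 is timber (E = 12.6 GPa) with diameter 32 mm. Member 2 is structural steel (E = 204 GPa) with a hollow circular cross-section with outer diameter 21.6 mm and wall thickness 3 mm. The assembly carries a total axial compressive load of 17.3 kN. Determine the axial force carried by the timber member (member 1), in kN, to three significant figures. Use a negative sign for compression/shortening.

-3.82 kN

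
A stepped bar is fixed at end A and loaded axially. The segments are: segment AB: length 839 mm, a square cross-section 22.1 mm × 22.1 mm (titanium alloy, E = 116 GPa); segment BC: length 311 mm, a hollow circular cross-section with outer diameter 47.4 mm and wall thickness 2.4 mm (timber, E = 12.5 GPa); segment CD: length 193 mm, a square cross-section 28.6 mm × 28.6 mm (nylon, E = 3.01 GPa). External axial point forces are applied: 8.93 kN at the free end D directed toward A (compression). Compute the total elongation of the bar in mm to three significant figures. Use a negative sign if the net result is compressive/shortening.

Internal axial forces (sectioning from the free end, tension +): N_CD = -8.93 kN, N_BC = -8.93 kN, N_AB = -8.93 kN.
A_AB = 488.4 mm².
A_BC = 339.3 mm².
A_CD = 818 mm².
δ_AB = -8930·839/(488.4·116000) = -0.1322 mm
δ_BC = -8930·311/(339.3·12500) = -0.6548 mm
δ_CD = -8930·193/(818·3010) = -0.7 mm
δ = Σδ_i = -1.487 mm.

-1.49 mm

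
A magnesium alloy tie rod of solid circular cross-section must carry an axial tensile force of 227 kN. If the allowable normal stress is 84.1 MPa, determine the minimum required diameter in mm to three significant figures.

58.6 mm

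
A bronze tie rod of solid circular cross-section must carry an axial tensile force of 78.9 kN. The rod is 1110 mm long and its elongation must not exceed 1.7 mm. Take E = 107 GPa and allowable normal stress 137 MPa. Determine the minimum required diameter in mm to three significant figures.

Required area A ≥ P/σ_allow = 78900/137 = 575.9 mm².
For a solid circular section, d ≥ √(4A/π) = 27.08 mm.
Elongation limit: A ≥ PL/(Eδ_allow) = 78900·1110/(107000·1.7) = 481.5 mm² ⇒ d ≥ 24.76 mm.
The stress limit governs.

27.1 mm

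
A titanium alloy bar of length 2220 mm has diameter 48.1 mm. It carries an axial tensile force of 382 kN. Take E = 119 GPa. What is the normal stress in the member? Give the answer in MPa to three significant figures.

A = 1817 mm².
σ = N/A = 382000/1817 = 210.2 MPa.

210 MPa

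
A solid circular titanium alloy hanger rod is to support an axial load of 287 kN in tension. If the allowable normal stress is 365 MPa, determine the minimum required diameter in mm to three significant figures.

Required area A ≥ P/σ_allow = 287000/365 = 786.3 mm².
For a solid circular section, d ≥ √(4A/π) = 31.64 mm.

31.6 mm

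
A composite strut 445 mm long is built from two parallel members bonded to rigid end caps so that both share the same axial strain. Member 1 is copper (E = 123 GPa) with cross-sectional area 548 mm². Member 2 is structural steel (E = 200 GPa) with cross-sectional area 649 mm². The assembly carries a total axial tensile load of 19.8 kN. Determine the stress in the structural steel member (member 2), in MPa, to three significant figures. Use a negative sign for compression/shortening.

Equal strain + equilibrium ⇒ each member carries load in proportion to AE: A₁E₁ = 67400000 N, A₂E₂ = 129800000 N, ΣAE = 197200000 N.
σ₂ = P·E₂/ΣAE = 19800·200000/197200000 = 20.08 MPa.

20.1 MPa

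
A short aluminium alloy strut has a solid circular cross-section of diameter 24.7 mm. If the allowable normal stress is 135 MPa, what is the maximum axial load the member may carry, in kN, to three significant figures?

64.7 kN

A = 479.2 mm².
P_max = σ_allow · A = 135 · 479.2 = 64690 N = 64.69 kN.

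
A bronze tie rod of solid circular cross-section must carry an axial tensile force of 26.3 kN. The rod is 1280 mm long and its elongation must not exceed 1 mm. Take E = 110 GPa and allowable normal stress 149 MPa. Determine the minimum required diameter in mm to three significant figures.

19.7 mm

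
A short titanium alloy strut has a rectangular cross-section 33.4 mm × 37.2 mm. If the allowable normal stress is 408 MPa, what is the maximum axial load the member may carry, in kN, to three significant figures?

A = 1242 mm².
P_max = σ_allow · A = 408 · 1242 = 506900 N = 506.9 kN.

507 kN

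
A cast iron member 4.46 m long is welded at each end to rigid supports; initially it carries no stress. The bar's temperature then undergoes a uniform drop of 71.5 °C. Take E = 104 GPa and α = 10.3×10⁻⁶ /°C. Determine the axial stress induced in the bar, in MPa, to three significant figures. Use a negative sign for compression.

76.6 MPa

Free thermal expansion αLΔT = 10.3e-6 · 4460 · -71.5 = -3.285 mm.
The walls impose strain ε = −(-3.285)/4460 = 7.3645e-04; σ = Eε = 104000 · 7.3645e-04 = 76.59 MPa.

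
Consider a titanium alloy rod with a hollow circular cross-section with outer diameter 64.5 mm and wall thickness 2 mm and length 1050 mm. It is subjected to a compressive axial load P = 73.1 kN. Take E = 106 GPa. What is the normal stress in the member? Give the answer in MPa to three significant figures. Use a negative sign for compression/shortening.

A = 392.7 mm².
σ = N/A = -73100/392.7 = -186.1 MPa.

-186 MPa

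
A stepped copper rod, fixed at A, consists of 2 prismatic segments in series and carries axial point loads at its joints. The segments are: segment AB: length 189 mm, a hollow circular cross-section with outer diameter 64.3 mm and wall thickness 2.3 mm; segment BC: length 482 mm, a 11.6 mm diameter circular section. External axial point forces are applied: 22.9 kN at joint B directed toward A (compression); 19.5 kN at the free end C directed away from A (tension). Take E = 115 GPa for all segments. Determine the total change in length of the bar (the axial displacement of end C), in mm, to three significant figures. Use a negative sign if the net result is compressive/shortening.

0.761 mm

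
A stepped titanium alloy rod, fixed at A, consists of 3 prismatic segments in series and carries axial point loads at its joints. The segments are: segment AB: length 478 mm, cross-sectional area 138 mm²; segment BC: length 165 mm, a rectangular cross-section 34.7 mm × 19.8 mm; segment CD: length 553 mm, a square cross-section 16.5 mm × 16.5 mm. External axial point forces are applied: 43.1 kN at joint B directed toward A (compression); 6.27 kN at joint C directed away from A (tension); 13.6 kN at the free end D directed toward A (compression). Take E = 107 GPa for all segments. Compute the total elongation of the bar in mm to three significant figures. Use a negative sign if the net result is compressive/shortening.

-1.91 mm

Internal axial forces (sectioning from the free end, tension +): N_CD = -13.6 kN, N_BC = -7.33 kN, N_AB = -50.43 kN.
A_BC = 687.1 mm².
A_CD = 272.2 mm².
δ_AB = -50430·478/(138·107000) = -1.633 mm
δ_BC = -7330·165/(687.1·107000) = -0.01645 mm
δ_CD = -13600·553/(272.2·107000) = -0.2582 mm
δ = Σδ_i = -1.907 mm.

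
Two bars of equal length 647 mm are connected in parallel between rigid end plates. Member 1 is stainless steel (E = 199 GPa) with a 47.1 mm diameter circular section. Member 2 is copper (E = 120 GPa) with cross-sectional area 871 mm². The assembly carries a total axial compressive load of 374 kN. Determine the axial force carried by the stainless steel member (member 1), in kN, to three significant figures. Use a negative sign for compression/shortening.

-287 kN

A_1 = 1742 mm².
Equal strain + equilibrium ⇒ each member carries load in proportion to AE: A₁E₁ = 346700000 N, A₂E₂ = 104500000 N, ΣAE = 451200000 N.
F₁ = P·A₁E₁/ΣAE = -374000·346700000/451200000 = -287400 N.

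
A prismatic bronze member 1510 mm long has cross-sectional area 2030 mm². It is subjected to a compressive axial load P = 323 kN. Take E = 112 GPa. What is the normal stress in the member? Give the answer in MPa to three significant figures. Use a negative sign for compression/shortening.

σ = N/A = -323000/2030 = -159.1 MPa.

-159 MPa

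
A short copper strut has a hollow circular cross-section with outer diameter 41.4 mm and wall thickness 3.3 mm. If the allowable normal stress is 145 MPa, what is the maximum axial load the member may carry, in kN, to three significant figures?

57.3 kN

A = 395 mm².
P_max = σ_allow · A = 145 · 395 = 57270 N = 57.27 kN.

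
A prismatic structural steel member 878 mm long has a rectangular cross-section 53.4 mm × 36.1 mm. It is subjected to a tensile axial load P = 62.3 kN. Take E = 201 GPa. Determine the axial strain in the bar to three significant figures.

A = 1928 mm².
σ = N/A = 32.32 MPa; ε = σ/E = 32.32/201000 = 1.608e-04.

1.61e-04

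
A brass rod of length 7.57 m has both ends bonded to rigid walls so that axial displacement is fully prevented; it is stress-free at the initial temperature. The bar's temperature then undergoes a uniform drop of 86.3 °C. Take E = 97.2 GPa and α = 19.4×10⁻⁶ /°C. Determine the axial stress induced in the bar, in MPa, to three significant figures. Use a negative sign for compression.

Free thermal expansion αLΔT = 19.4e-6 · 7570 · -86.3 = -12.67 mm.
The walls impose strain ε = −(-12.67)/7570 = 1.6742e-03; σ = Eε = 97200 · 1.6742e-03 = 162.7 MPa.

163 MPa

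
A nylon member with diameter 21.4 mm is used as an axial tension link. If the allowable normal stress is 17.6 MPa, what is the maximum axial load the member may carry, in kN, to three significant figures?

A = 359.7 mm².
P_max = σ_allow · A = 17.6 · 359.7 = 6330 N = 6.33 kN.

6.33 kN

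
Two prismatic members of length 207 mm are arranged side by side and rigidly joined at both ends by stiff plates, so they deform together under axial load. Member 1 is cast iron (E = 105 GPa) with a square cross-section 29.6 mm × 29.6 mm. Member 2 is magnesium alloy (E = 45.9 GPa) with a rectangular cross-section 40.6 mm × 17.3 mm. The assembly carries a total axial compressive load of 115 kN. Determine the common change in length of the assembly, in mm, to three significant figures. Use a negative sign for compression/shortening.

A_1 = 876.2 mm².
A_2 = 702.4 mm².
Equal strain + equilibrium ⇒ each member carries load in proportion to AE: A₁E₁ = 92000000 N, A₂E₂ = 32240000 N, ΣAE = 124200000 N.
δ = PL/ΣAE = -115000·207/124200000 = -0.1916 mm.

-0.192 mm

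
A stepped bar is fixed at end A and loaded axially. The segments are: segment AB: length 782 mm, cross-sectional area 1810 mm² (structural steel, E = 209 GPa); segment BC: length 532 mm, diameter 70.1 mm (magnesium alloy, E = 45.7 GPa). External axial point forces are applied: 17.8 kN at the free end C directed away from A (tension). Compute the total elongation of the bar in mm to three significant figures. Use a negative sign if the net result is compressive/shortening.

Internal axial forces (sectioning from the free end, tension +): N_BC = 17.8 kN, N_AB = 17.8 kN.
A_BC = 3859 mm².
δ_AB = 17800·782/(1810·209000) = 0.0368 mm
δ_BC = 17800·532/(3859·45700) = 0.05369 mm
δ = Σδ_i = 0.09049 mm.

0.0905 mm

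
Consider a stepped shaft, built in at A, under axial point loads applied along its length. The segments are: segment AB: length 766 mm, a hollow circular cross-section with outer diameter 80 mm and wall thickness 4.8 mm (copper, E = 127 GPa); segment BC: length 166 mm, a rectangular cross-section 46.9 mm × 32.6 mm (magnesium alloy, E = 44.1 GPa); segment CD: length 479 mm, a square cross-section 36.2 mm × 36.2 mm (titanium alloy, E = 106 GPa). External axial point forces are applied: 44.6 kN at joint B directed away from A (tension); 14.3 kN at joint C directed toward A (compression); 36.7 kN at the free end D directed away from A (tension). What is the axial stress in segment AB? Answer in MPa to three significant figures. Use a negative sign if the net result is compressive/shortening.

59.1 MPa

Internal axial forces (sectioning from the free end, tension +): N_CD = 36.7 kN, N_BC = 22.4 kN, N_AB = 67 kN.
A_AB = 1134 mm².
σ_AB = N_AB/A_AB = 67000/1134 = 59.08 MPa.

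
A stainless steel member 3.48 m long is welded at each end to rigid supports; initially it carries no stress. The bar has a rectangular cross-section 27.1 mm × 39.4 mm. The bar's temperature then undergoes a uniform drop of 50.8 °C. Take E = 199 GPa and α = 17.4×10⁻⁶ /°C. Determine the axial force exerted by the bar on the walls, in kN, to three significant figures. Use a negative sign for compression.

188 kN

Free thermal expansion αLΔT = 17.4e-6 · 3480 · -50.8 = -3.076 mm.
The walls impose strain ε = −(-3.076)/3480 = 8.8392e-04; σ = Eε = 199000 · 8.8392e-04 = 175.9 MPa.
Wall reaction R = σ·A = 175.9·1068 = 187800 N = 187.8 kN.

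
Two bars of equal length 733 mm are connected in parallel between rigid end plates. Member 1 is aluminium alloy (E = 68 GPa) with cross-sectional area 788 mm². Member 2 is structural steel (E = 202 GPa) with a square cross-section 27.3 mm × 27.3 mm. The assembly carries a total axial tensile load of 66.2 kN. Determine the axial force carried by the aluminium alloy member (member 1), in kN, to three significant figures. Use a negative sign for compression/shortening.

17.4 kN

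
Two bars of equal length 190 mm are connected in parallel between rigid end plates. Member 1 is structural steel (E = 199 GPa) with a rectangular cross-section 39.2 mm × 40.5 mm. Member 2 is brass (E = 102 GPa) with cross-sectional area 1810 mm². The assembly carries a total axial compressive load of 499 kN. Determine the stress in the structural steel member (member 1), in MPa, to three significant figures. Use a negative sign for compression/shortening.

-198 MPa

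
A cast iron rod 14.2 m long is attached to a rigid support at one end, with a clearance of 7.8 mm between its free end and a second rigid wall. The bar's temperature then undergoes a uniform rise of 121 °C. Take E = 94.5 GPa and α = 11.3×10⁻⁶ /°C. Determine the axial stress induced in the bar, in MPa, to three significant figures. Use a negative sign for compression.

Free thermal expansion αLΔT = 11.3e-6 · 14200 · 121 = 19.42 mm.
The walls engage after the gap closes; constrained expansion = 19.42 − 7.8 = 11.62 mm.
The walls impose strain ε = −(11.62)/14200 = -8.1800e-04; σ = Eε = 94500 · -8.1800e-04 = -77.3 MPa.

-77.3 MPa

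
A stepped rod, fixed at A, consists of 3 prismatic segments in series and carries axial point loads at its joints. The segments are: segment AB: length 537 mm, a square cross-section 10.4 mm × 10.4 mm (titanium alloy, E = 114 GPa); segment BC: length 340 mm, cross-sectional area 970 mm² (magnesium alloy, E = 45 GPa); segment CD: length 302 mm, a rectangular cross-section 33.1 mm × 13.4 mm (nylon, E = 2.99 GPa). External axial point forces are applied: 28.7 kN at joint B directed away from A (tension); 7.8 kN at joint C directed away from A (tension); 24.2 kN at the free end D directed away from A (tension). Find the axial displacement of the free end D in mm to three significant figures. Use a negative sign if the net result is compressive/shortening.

8.40 mm

Internal axial forces (sectioning from the free end, tension +): N_CD = 24.2 kN, N_BC = 32 kN, N_AB = 60.7 kN.
A_AB = 108.2 mm².
A_CD = 443.5 mm².
δ_AB = 60700·537/(108.2·114000) = 2.644 mm
δ_BC = 32000·340/(970·45000) = 0.2493 mm
δ_CD = 24200·302/(443.5·2990) = 5.511 mm
δ = Σδ_i = 8.404 mm.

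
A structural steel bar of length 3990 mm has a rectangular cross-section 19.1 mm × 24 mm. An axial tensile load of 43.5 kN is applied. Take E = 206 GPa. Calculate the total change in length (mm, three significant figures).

A = 458.4 mm².
δ_mech = NL/(AE) = 43500·3990/(458.4·206000) = 1.838 mm.

1.84 mm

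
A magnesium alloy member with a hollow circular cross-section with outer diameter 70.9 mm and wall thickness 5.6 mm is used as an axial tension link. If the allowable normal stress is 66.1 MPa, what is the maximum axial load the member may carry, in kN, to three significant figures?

75.9 kN

A = 1149 mm².
P_max = σ_allow · A = 66.1 · 1149 = 75940 N = 75.94 kN.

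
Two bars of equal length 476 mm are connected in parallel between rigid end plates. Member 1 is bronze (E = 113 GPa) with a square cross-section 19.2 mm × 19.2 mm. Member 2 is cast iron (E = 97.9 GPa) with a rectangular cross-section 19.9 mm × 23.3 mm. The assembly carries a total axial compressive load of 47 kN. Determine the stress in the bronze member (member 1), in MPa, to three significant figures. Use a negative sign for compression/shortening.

-61.0 MPa

A_1 = 368.6 mm².
A_2 = 463.7 mm².
Equal strain + equilibrium ⇒ each member carries load in proportion to AE: A₁E₁ = 41660000 N, A₂E₂ = 45390000 N, ΣAE = 87050000 N.
σ₁ = P·E₁/ΣAE = -47000·113000/87050000 = -61.01 MPa.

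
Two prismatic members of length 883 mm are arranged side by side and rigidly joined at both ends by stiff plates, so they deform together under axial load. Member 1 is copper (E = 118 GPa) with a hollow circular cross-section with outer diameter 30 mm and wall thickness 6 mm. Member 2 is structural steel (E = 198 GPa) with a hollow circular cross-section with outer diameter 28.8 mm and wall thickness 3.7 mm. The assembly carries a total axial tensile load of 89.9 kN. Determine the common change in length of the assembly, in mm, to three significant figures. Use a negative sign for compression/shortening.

0.714 mm

A_1 = 452.4 mm².
A_2 = 291.8 mm².
Equal strain + equilibrium ⇒ each member carries load in proportion to AE: A₁E₁ = 53380000 N, A₂E₂ = 57770000 N, ΣAE = 111200000 N.
δ = PL/ΣAE = 89900·883/111200000 = 0.7142 mm.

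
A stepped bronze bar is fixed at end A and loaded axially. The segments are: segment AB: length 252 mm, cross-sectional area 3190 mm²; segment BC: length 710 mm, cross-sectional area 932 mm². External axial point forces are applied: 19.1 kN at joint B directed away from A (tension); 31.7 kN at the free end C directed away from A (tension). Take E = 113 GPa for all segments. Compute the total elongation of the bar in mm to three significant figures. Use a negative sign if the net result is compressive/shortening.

Internal axial forces (sectioning from the free end, tension +): N_BC = 31.7 kN, N_AB = 50.8 kN.
δ_AB = 50800·252/(3190·113000) = 0.03551 mm
δ_BC = 31700·710/(932·113000) = 0.2137 mm
δ = Σδ_i = 0.2492 mm.

0.249 mm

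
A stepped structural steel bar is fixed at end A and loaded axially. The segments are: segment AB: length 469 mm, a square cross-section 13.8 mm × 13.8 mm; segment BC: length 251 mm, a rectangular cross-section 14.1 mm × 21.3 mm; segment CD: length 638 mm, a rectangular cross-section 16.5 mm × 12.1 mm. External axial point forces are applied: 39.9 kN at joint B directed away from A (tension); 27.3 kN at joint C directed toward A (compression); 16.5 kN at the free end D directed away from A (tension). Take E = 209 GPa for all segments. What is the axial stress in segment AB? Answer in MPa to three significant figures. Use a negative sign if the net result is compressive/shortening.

Internal axial forces (sectioning from the free end, tension +): N_CD = 16.5 kN, N_BC = -10.8 kN, N_AB = 29.1 kN.
A_AB = 190.4 mm².
σ_AB = N_AB/A_AB = 29100/190.4 = 152.8 MPa.

153 MPa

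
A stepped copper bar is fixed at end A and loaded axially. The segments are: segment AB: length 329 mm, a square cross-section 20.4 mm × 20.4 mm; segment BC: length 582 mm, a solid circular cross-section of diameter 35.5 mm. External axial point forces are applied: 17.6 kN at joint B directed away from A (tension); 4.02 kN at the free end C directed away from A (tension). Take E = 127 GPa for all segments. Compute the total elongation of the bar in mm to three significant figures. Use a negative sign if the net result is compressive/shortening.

0.153 mm

Internal axial forces (sectioning from the free end, tension +): N_BC = 4.02 kN, N_AB = 21.62 kN.
A_AB = 416.2 mm².
A_BC = 989.8 mm².
δ_AB = 21620·329/(416.2·127000) = 0.1346 mm
δ_BC = 4020·582/(989.8·127000) = 0.01861 mm
δ = Σδ_i = 0.1532 mm.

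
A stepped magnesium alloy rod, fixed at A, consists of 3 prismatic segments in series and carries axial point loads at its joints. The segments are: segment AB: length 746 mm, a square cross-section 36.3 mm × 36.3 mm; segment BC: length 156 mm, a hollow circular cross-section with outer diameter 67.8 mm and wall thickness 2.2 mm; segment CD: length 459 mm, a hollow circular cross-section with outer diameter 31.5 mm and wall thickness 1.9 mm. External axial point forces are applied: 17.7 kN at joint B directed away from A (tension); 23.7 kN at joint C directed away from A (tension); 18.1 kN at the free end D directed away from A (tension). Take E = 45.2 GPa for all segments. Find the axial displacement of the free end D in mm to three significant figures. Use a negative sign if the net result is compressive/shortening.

Internal axial forces (sectioning from the free end, tension +): N_CD = 18.1 kN, N_BC = 41.8 kN, N_AB = 59.5 kN.
A_AB = 1318 mm².
A_BC = 453.4 mm².
A_CD = 176.7 mm².
δ_AB = 59500·746/(1318·45200) = 0.7453 mm
δ_BC = 41800·156/(453.4·45200) = 0.3182 mm
δ_CD = 18100·459/(176.7·45200) = 1.04 mm
δ = Σδ_i = 2.104 mm.

2.10 mm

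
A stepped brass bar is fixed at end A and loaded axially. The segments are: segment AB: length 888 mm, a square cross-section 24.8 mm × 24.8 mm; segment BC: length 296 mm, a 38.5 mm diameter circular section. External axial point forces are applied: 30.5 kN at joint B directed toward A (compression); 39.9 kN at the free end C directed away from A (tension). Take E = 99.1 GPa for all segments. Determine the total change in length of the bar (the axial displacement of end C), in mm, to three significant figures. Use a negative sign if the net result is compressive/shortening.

Internal axial forces (sectioning from the free end, tension +): N_BC = 39.9 kN, N_AB = 9.4 kN.
A_AB = 615 mm².
A_BC = 1164 mm².
δ_AB = 9400·888/(615·99100) = 0.137 mm
δ_BC = 39900·296/(1164·99100) = 0.1024 mm
δ = Σδ_i = 0.2393 mm.

0.239 mm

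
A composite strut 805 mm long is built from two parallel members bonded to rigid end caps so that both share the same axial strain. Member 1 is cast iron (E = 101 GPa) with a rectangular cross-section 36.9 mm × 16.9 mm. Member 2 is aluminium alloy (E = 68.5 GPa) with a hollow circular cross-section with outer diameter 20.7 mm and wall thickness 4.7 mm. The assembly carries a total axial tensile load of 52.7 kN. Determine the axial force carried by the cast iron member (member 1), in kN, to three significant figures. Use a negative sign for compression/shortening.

A_1 = 623.6 mm².
A_2 = 236.2 mm².
Equal strain + equilibrium ⇒ each member carries load in proportion to AE: A₁E₁ = 62980000 N, A₂E₂ = 16180000 N, ΣAE = 79170000 N.
F₁ = P·A₁E₁/ΣAE = 52700·62980000/79170000 = 41930 N.

41.9 kN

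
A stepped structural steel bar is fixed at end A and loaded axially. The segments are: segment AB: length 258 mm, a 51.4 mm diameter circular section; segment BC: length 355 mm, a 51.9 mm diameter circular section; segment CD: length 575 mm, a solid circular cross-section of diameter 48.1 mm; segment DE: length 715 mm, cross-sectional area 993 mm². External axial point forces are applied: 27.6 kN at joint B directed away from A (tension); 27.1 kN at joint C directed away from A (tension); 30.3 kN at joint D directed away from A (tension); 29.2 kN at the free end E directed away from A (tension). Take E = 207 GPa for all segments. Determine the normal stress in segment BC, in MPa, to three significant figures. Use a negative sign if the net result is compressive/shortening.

40.9 MPa

Internal axial forces (sectioning from the free end, tension +): N_DE = 29.2 kN, N_CD = 59.5 kN, N_BC = 86.6 kN, N_AB = 114.2 kN.
A_BC = 2116 mm².
σ_BC = N_BC/A_BC = 86600/2116 = 40.93 MPa.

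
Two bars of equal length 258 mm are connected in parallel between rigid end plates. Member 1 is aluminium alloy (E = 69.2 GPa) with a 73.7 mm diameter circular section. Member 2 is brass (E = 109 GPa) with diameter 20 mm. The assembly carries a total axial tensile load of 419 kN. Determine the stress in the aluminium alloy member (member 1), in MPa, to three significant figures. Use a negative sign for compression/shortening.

88.0 MPa

A_1 = 4266 mm².
A_2 = 314.2 mm².
Equal strain + equilibrium ⇒ each member carries load in proportion to AE: A₁E₁ = 295200000 N, A₂E₂ = 34240000 N, ΣAE = 329500000 N.
σ₁ = P·E₁/ΣAE = 419000·69200/329500000 = 88.01 MPa.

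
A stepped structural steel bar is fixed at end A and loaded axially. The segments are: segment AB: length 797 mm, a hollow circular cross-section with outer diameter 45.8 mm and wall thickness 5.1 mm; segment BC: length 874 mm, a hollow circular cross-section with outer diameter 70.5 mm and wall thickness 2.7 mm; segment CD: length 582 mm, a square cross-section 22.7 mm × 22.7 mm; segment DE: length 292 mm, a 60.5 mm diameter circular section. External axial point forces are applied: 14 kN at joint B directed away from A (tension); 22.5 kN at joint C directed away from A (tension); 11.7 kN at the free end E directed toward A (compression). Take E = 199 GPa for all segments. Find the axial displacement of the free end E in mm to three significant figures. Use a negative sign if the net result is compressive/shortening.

0.162 mm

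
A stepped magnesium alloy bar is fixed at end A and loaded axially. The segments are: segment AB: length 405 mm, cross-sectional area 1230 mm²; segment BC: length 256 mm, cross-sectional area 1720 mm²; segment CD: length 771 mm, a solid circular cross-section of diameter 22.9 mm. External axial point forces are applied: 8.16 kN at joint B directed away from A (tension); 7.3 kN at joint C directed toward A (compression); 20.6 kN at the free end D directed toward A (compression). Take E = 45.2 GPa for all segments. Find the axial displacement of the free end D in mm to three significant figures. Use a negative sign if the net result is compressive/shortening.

-1.09 mm

Internal axial forces (sectioning from the free end, tension +): N_CD = -20.6 kN, N_BC = -27.9 kN, N_AB = -19.74 kN.
A_CD = 411.9 mm².
δ_AB = -19740·405/(1230·45200) = -0.1438 mm
δ_BC = -27900·256/(1720·45200) = -0.09187 mm
δ_CD = -20600·771/(411.9·45200) = -0.8531 mm
δ = Σδ_i = -1.089 mm.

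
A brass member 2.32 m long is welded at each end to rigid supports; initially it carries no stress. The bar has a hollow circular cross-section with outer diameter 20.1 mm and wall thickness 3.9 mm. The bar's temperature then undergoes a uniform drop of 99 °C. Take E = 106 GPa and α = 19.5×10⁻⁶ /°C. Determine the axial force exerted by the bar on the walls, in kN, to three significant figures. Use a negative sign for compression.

Free thermal expansion αLΔT = 19.5e-6 · 2320 · -99 = -4.479 mm.
The walls impose strain ε = −(-4.479)/2320 = 1.9305e-03; σ = Eε = 106000 · 1.9305e-03 = 204.6 MPa.
Wall reaction R = σ·A = 204.6·198.5 = 40620 N = 40.62 kN.

40.6 kN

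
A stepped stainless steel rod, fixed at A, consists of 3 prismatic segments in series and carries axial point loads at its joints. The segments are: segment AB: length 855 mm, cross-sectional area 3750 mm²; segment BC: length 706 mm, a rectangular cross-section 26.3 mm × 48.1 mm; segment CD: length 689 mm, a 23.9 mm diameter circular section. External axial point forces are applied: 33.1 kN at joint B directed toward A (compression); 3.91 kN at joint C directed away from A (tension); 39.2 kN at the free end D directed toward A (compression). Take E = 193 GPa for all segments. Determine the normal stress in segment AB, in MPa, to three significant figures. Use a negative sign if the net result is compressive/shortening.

-18.2 MPa

Internal axial forces (sectioning from the free end, tension +): N_CD = -39.2 kN, N_BC = -35.29 kN, N_AB = -68.39 kN.
σ_AB = N_AB/A_AB = -68390/3750 = -18.24 MPa.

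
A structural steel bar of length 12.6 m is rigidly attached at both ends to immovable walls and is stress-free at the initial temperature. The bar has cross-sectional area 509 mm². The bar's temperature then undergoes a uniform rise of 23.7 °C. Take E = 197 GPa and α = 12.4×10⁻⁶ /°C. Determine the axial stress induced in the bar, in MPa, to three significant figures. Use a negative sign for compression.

-57.9 MPa

Free thermal expansion αLΔT = 12.4e-6 · 12600 · 23.7 = 3.703 mm.
The walls impose strain ε = −(3.703)/12600 = -2.9388e-04; σ = Eε = 197000 · -2.9388e-04 = -57.89 MPa.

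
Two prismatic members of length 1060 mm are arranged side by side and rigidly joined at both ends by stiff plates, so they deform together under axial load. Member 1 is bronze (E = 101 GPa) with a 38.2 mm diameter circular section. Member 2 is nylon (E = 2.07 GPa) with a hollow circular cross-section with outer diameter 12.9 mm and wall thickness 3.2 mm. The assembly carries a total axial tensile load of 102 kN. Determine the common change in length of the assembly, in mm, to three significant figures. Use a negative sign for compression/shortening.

A_1 = 1146 mm².
A_2 = 97.52 mm².
Equal strain + equilibrium ⇒ each member carries load in proportion to AE: A₁E₁ = 115800000 N, A₂E₂ = 201900 N, ΣAE = 116000000 N.
δ = PL/ΣAE = 102000·1060/116000000 = 0.9324 mm.

0.932 mm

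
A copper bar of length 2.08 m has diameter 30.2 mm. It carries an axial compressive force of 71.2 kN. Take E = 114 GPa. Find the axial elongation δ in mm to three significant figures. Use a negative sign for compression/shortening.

A = 716.3 mm².
δ_mech = NL/(AE) = -71200·2080/(716.3·114000) = -1.814 mm.

-1.81 mm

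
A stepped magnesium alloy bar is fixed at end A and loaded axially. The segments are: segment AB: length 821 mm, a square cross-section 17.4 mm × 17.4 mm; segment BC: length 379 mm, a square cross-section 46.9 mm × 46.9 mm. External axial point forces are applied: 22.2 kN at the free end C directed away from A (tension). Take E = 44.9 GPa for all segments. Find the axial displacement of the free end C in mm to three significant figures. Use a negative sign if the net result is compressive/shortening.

Internal axial forces (sectioning from the free end, tension +): N_BC = 22.2 kN, N_AB = 22.2 kN.
A_AB = 302.8 mm².
A_BC = 2200 mm².
δ_AB = 22200·821/(302.8·44900) = 1.341 mm
δ_BC = 22200·379/(2200·44900) = 0.08519 mm
δ = Σδ_i = 1.426 mm.

1.43 mm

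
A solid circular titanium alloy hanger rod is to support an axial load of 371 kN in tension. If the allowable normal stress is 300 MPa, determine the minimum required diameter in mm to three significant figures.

39.7 mm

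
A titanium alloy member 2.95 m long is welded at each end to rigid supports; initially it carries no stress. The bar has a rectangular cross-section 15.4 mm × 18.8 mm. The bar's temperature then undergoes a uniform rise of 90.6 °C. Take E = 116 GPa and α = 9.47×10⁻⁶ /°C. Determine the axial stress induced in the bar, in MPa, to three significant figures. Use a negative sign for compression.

Free thermal expansion αLΔT = 9.47e-6 · 2950 · 90.6 = 2.531 mm.
The walls impose strain ε = −(2.531)/2950 = -8.5798e-04; σ = Eε = 116000 · -8.5798e-04 = -99.53 MPa.

-99.5 MPa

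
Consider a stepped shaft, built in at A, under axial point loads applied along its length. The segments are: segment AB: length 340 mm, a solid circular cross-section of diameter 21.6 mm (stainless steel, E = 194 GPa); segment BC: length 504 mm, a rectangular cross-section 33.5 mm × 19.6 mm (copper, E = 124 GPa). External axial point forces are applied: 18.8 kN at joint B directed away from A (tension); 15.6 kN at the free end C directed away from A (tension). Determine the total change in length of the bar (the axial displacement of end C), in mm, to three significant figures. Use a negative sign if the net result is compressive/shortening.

Internal axial forces (sectioning from the free end, tension +): N_BC = 15.6 kN, N_AB = 34.4 kN.
A_AB = 366.4 mm².
A_BC = 656.6 mm².
δ_AB = 34400·340/(366.4·194000) = 0.1645 mm
δ_BC = 15600·504/(656.6·124000) = 0.09657 mm
δ = Σδ_i = 0.2611 mm.

0.261 mm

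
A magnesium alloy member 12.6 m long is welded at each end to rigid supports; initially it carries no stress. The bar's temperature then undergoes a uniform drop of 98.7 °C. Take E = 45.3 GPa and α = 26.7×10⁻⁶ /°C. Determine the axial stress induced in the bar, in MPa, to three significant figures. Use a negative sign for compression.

119 MPa

Free thermal expansion αLΔT = 26.7e-6 · 12600 · -98.7 = -33.2 mm.
The walls impose strain ε = −(-33.2)/12600 = 2.6353e-03; σ = Eε = 45300 · 2.6353e-03 = 119.4 MPa.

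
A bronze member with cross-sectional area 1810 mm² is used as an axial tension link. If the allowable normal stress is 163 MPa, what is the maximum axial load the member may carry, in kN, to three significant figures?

P_max = σ_allow · A = 163 · 1810 = 295000 N = 295 kN.

295 kN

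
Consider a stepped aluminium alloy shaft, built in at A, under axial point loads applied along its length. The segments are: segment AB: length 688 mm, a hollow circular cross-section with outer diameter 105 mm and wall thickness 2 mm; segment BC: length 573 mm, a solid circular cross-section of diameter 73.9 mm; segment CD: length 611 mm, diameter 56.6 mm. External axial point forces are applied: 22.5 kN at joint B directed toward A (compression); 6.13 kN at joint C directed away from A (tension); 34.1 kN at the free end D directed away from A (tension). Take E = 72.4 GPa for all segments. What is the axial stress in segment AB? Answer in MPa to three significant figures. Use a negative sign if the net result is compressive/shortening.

27.4 MPa

Internal axial forces (sectioning from the free end, tension +): N_CD = 34.1 kN, N_BC = 40.23 kN, N_AB = 17.73 kN.
A_AB = 647.2 mm².
σ_AB = N_AB/A_AB = 17730/647.2 = 27.4 MPa.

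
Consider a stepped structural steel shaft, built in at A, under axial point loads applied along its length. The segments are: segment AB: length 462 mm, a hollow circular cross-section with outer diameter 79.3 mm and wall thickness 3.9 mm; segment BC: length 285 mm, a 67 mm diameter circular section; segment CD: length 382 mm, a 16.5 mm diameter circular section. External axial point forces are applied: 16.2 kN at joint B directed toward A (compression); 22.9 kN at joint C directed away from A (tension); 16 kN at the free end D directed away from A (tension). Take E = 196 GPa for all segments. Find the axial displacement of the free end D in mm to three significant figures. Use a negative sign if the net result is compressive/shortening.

Internal axial forces (sectioning from the free end, tension +): N_CD = 16 kN, N_BC = 38.9 kN, N_AB = 22.7 kN.
A_AB = 923.8 mm².
A_BC = 3526 mm².
A_CD = 213.8 mm².
δ_AB = 22700·462/(923.8·196000) = 0.05792 mm
δ_BC = 38900·285/(3526·196000) = 0.01604 mm
δ_CD = 16000·382/(213.8·196000) = 0.1458 mm
δ = Σδ_i = 0.2198 mm.

0.220 mm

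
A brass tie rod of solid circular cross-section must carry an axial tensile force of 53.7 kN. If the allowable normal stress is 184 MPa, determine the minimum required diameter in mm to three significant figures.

Required area A ≥ P/σ_allow = 53700/184 = 291.8 mm².
For a solid circular section, d ≥ √(4A/π) = 19.28 mm.

19.3 mm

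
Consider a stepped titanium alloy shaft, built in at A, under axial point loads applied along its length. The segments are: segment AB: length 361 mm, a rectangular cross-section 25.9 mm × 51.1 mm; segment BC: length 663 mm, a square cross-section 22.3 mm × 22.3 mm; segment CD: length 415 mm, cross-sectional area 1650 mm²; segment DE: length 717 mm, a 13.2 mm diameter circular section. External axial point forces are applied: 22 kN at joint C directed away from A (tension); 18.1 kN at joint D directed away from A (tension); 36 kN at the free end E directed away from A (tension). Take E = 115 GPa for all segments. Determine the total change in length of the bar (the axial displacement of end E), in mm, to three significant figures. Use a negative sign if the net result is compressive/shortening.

2.82 mm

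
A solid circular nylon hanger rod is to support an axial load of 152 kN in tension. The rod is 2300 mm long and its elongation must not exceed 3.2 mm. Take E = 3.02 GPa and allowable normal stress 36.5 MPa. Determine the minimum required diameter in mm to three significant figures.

Required area A ≥ P/σ_allow = 152000/36.5 = 4164 mm².
For a solid circular section, d ≥ √(4A/π) = 72.82 mm.
Elongation limit: A ≥ PL/(Eδ_allow) = 152000·2300/(3020·3.2) = 36180 mm² ⇒ d ≥ 214.6 mm.
The elongation limit governs.

215 mm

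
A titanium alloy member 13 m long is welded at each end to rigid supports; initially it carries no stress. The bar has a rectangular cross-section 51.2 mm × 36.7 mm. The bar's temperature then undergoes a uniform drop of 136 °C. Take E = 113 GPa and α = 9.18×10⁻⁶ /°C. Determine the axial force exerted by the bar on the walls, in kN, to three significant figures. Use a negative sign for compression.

265 kN

Free thermal expansion αLΔT = 9.18e-6 · 13000 · -136 = -16.23 mm.
The walls impose strain ε = −(-16.23)/13000 = 1.2485e-03; σ = Eε = 113000 · 1.2485e-03 = 141.1 MPa.
Wall reaction R = σ·A = 141.1·1879 = 265100 N = 265.1 kN.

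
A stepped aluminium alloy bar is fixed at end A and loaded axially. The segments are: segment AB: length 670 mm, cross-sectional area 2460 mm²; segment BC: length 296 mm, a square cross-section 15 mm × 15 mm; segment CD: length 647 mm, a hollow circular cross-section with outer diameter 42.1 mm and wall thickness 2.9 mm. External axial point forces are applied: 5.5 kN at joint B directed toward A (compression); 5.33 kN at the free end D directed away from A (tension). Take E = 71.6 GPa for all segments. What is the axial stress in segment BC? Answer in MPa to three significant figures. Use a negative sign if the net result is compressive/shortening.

Internal axial forces (sectioning from the free end, tension +): N_CD = 5.33 kN, N_BC = 5.33 kN, N_AB = -0.17 kN.
A_BC = 225 mm².
σ_BC = N_BC/A_BC = 5330/225 = 23.69 MPa.

23.7 MPa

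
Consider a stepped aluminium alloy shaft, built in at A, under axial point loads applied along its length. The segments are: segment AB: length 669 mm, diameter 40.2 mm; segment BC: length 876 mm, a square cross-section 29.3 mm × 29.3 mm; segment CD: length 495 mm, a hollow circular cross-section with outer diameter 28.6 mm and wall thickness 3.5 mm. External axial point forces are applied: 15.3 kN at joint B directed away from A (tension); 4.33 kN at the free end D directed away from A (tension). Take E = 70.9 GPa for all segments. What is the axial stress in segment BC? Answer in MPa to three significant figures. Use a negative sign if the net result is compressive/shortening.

5.04 MPa

Internal axial forces (sectioning from the free end, tension +): N_CD = 4.33 kN, N_BC = 4.33 kN, N_AB = 19.63 kN.
A_BC = 858.5 mm².
σ_BC = N_BC/A_BC = 4330/858.5 = 5.044 MPa.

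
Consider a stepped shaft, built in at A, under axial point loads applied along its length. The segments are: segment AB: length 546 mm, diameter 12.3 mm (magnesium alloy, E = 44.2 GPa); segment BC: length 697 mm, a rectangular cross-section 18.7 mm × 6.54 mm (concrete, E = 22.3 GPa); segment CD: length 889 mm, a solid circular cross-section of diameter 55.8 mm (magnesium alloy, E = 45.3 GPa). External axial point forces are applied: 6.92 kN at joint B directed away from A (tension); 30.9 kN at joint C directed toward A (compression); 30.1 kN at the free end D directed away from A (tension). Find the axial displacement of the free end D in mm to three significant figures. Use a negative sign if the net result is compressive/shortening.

Internal axial forces (sectioning from the free end, tension +): N_CD = 30.1 kN, N_BC = -0.8 kN, N_AB = 6.12 kN.
A_AB = 118.8 mm².
A_BC = 122.3 mm².
A_CD = 2445 mm².
δ_AB = 6120·546/(118.8·44200) = 0.6362 mm
δ_BC = -800·697/(122.3·22300) = -0.2045 mm
δ_CD = 30100·889/(2445·45300) = 0.2416 mm
δ = Σδ_i = 0.6733 mm.

0.673 mm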